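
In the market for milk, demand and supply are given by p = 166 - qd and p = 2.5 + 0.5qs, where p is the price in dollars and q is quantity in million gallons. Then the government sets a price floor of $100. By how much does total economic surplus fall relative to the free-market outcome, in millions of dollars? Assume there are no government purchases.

Rearranging demand gives qd = 166 - p; rearranging supply gives qs = 2p - 5. Equilibrium: 166 - p = 2p - 5, so 171 = 3p and p* = 57, q* = 109.
Because the floor (100) lies above the market-clearing price, it is binding.
At p = 100: qd = 166 - 100 = 66 and qs = 2·100 - 5 = 195.
Quantity traded falls to 66. At q = 66 the demand price is 166 - 66 = 100 and the supply price is (5 + 66)/2 = 35.5.
Deadweight loss = ½ · (100 - 35.5) · (109 - 66) = ½ · 64.5 · 43 = 1386.75.

1386.75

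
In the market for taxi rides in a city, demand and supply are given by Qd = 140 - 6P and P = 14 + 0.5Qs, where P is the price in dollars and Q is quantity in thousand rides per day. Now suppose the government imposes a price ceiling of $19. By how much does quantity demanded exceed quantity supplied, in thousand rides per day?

Rearranging supply gives Qs = 2P - 28. Without the control the market clears where 140 - 6P = 2P - 28, i.e. P* = 21 and Q* = 14.
Because the ceiling (19) lies below the market-clearing price, it is binding.
At P = 19: Qd = 140 - 6·19 = 26 and Qs = 2·19 - 28 = 10.
Shortage = Qd - Qs = 26 - 10 = 16.

16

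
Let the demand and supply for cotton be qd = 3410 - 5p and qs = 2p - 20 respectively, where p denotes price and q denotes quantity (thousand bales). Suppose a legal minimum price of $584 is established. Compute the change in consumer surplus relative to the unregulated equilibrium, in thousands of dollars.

Equilibrium: 3410 - 5p = 2p - 20, so 3430 = 7p and p* = 490, q* = 960.
Since 584 > 490, the floor is binding.
At p = 584: qd = 3410 - 5·584 = 490 and qs = 2·584 - 20 = 1148.
Consumer surplus without the control is ½ · (682 - 490) · 960 = 92160.
With the floor, consumers buy 490 units at 584, so CS = ½ · (682 - 584) · 490 = 24010.
Change in consumer surplus = 24010 - 92160 = -68150.

-68150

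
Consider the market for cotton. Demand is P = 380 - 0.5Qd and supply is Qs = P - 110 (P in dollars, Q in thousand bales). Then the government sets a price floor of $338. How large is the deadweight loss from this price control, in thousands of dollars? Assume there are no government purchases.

6912

Rearranging demand gives Qd = 760 - 2P. Without the control the market clears where 760 - 2P = P - 110, i.e. P* = 290 and Q* = 180.
Since 338 > 290, the floor is binding.
At P = 338: Qd = 760 - 2·338 = 84 and Qs = 338 - 110 = 228.
Quantity traded falls to 84. At Q = 84 the demand price is (760 - 84)/2 = 338 and the supply price is 110 + 84 = 194.
Deadweight loss = ½ · (338 - 194) · (180 - 84) = ½ · 144 · 96 = 6912.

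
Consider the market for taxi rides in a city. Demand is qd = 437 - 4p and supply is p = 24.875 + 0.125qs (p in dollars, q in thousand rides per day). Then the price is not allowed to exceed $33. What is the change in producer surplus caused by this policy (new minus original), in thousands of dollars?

Rearranging supply gives qs = 8p - 199. In a free market, 437 - 4p = 8p - 199 gives the equilibrium p* = 53, q* = 225.
The ceiling of 33 is below the equilibrium price 53, so it binds.
At p = 33: qd = 437 - 4·33 = 305 and qs = 8·33 - 199 = 65.
Producer surplus without the control is ½ · (53 - 24.875) · 225 = 3164.0625.
With the ceiling, producers sell 65 units at 33, so PS = ½ · (33 - 24.875) · 65 = 264.0625.
Change in producer surplus = 264.0625 - 3164.0625 = -2900.

-2900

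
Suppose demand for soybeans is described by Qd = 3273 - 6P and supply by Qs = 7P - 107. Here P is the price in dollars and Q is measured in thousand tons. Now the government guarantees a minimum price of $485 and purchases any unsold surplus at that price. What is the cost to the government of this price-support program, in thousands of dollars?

In a free market, 3273 - 6P = 7P - 107 gives the equilibrium P* = 260, Q* = 1713.
Because the floor (485) lies above the market-clearing price, it is binding.
At P = 485: Qd = 3273 - 6·485 = 363 and Qs = 7·485 - 107 = 3288.
Surplus = Qs - Qd = 2925.
Government expenditure = surplus × support price = 2925 × 485 = 1418625.

1418625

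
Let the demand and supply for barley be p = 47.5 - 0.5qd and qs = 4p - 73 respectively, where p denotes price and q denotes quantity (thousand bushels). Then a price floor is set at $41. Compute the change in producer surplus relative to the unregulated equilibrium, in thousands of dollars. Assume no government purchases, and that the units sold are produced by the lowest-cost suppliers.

Rearranging demand gives qd = 95 - 2p. Setting quantity demanded equal to quantity supplied, 95 - 2p = 4p - 73, gives p* = 28 and q* = 39.
Because the floor (41) lies above the market-clearing price, it is binding.
At p = 41: qd = 95 - 2·41 = 13 and qs = 4·41 - 73 = 91.
Producer surplus without the control is ½ · (28 - 18.25) · 39 = 190.125.
With the floor, 13 units are sold at 41. The supply price at q = 13 is 21.5, so PS = ½ · [(41 - 18.25) + (41 - 21.5)] · 13 = 274.625.
Change in producer surplus = 274.625 - 190.125 = 84.5.

84.5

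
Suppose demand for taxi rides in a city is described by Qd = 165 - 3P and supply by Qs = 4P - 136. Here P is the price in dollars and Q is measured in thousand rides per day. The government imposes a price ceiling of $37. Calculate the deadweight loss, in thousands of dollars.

168

In a free market, 165 - 3P = 4P - 136 gives the equilibrium P* = 43, Q* = 36.
Since 37 < 43, the ceiling is binding.
At P = 37: Qd = 165 - 3·37 = 54 and Qs = 4·37 - 136 = 12.
Quantity traded falls to 12. At Q = 12 the demand price is (165 - 12)/3 = 51 and the supply price is (136 + 12)/4 = 37.
Deadweight loss = ½ · (51 - 37) · (36 - 12) = ½ · 14 · 24 = 168.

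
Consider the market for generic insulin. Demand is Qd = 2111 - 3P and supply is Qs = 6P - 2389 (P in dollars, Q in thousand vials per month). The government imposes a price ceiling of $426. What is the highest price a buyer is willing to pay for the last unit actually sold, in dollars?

648

Equilibrium: 2111 - 3P = 6P - 2389, so 4500 = 9P and P* = 500, Q* = 611.
Since 426 < 500, the ceiling is binding.
At P = 426: Qd = 2111 - 3·426 = 833 and Qs = 6·426 - 2389 = 167.
Only 167 units reach the market. On the demand curve, the marginal buyer's willingness to pay at Q = 167 is (2111 - 167)/3 = 648.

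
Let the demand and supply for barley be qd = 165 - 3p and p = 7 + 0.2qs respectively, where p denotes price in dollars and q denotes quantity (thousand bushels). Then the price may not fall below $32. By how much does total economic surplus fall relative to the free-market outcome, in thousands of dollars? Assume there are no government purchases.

Rearranging supply gives qs = 5p - 35. In a free market, 165 - 3p = 5p - 35 gives the equilibrium p* = 25, q* = 90.
Since 32 > 25, the floor is binding.
At p = 32: qd = 165 - 3·32 = 69 and qs = 5·32 - 35 = 125.
Quantity traded falls to 69. At q = 69 the demand price is (165 - 69)/3 = 32 and the supply price is (35 + 69)/5 = 20.8.
Deadweight loss = ½ · (32 - 20.8) · (90 - 69) = ½ · 11.2 · 21 = 117.6.

117.6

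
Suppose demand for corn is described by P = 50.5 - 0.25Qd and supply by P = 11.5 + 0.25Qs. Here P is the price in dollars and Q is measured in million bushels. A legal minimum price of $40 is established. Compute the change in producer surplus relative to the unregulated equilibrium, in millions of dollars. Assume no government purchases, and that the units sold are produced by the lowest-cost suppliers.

216

Rearranging demand gives Qd = 202 - 4P; rearranging supply gives Qs = 4P - 46. Setting quantity demanded equal to quantity supplied, 202 - 4P = 4P - 46, gives P* = 31 and Q* = 78.
Because the floor (40) lies above the market-clearing price, it is binding.
At P = 40: Qd = 202 - 4·40 = 42 and Qs = 4·40 - 46 = 114.
Producer surplus without the control is ½ · (31 - 11.5) · 78 = 760.5.
With the floor, 42 units are sold at 40. The supply price at Q = 42 is 22, so PS = ½ · [(40 - 11.5) + (40 - 22)] · 42 = 976.5.
Change in producer surplus = 976.5 - 760.5 = 216.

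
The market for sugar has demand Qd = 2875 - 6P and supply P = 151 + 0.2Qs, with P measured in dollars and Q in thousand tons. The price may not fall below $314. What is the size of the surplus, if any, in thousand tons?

0

Rearranging supply gives Qs = 5P - 755. Equilibrium: 2875 - 6P = 5P - 755, so 3630 = 11P and P* = 330, Q* = 895.
The floor of 314 is below the equilibrium price 330, so it is not binding; the market clears at P* = 330, Q* = 895.
Since the control does not bind, there is no surplus.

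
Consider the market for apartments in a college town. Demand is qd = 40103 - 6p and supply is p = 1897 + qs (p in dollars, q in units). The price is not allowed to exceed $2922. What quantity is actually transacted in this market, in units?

1025

Rearranging supply gives qs = p - 1897. Equilibrium: 40103 - 6p = p - 1897, so 42000 = 7p and p* = 6000, q* = 4103.
Since 2922 < 6000, the ceiling is binding.
At p = 2922: qd = 40103 - 6·2922 = 22571 and qs = 2922 - 1897 = 1025.
The quantity actually transacted is the short side, supply: 1025.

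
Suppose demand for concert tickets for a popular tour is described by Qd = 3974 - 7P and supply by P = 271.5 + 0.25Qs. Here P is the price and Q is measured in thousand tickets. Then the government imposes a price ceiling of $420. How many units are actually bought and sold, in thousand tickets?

Rearranging supply gives Qs = 4P - 1086. Equilibrium: 3974 - 7P = 4P - 1086, so 5060 = 11P and P* = 460, Q* = 754.
Since 420 < 460, the ceiling is binding.
At P = 420: Qd = 3974 - 7·420 = 1034 and Qs = 4·420 - 1086 = 594.
The quantity actually transacted is the short side, supply: 594.

594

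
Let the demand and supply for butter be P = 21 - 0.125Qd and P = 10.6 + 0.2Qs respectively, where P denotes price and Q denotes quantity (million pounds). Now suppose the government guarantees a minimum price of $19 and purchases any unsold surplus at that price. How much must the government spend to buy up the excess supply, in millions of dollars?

494

Rearranging demand gives Qd = 168 - 8P; rearranging supply gives Qs = 5P - 53. In a free market, 168 - 8P = 5P - 53 gives the equilibrium P* = 17, Q* = 32.
The floor of 19 is above the equilibrium price 17, so it binds.
At P = 19: Qd = 168 - 8·19 = 16 and Qs = 5·19 - 53 = 42.
Surplus = Qs - Qd = 26.
Government expenditure = surplus × support price = 26 × 19 = 494.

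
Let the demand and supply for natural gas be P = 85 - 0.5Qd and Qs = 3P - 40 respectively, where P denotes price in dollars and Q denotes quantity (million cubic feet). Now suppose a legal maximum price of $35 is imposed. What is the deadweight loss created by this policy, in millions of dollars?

183.75

Rearranging demand gives Qd = 170 - 2P. Setting quantity demanded equal to quantity supplied, 170 - 2P = 3P - 40, gives P* = 42 and Q* = 86.
Because the ceiling (35) lies below the market-clearing price, it is binding.
At P = 35: Qd = 170 - 2·35 = 100 and Qs = 3·35 - 40 = 65.
Quantity traded falls to 65. At Q = 65 the demand price is (170 - 65)/2 = 52.5 and the supply price is (40 + 65)/3 = 35.
Deadweight loss = ½ · (52.5 - 35) · (86 - 65) = ½ · 17.5 · 21 = 183.75.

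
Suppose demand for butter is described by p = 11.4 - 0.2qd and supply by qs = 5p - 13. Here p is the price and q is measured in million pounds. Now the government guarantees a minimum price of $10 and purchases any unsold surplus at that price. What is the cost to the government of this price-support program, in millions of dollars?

Rearranging demand gives qd = 57 - 5p. In a free market, 57 - 5p = 5p - 13 gives the equilibrium p* = 7, q* = 22.
Since 10 > 7, the floor is binding.
At p = 10: qd = 57 - 5·10 = 7 and qs = 5·10 - 13 = 37.
Surplus = qs - qd = 30.
Government expenditure = surplus × support price = 30 × 10 = 300.

300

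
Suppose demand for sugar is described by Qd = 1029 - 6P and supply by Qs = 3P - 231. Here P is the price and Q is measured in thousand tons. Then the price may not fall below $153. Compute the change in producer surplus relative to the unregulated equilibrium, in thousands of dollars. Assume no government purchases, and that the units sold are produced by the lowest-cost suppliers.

429

Without the control the market clears where 1029 - 6P = 3P - 231, i.e. P* = 140 and Q* = 189.
Since 153 > 140, the floor is binding.
At P = 153: Qd = 1029 - 6·153 = 111 and Qs = 3·153 - 231 = 228.
Producer surplus without the control is ½ · (140 - 77) · 189 = 5953.5.
With the floor, 111 units are sold at 153. The supply price at Q = 111 is 114, so PS = ½ · [(153 - 77) + (153 - 114)] · 111 = 6382.5.
Change in producer surplus = 6382.5 - 5953.5 = 429.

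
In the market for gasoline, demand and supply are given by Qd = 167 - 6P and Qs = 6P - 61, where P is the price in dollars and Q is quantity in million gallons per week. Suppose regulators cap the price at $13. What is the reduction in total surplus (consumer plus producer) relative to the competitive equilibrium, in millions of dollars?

Equilibrium: 167 - 6P = 6P - 61, so 228 = 12P and P* = 19, Q* = 53.
Because the ceiling (13) lies below the market-clearing price, it is binding.
At P = 13: Qd = 167 - 6·13 = 89 and Qs = 6·13 - 61 = 17.
Quantity traded falls to 17. At Q = 17 the demand price is (167 - 17)/6 = 25 and the supply price is (61 + 17)/6 = 13.
Deadweight loss = ½ · (25 - 13) · (53 - 17) = ½ · 12 · 36 = 216.

216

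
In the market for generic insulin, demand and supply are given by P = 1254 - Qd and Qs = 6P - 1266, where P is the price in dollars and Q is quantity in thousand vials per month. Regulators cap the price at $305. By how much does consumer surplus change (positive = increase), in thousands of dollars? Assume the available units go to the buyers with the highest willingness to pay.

-23430

Rearranging demand gives Qd = 1254 - P. Without the control the market clears where 1254 - P = 6P - 1266, i.e. P* = 360 and Q* = 894.
The ceiling of 305 is below the equilibrium price 360, so it binds.
At P = 305: Qd = 1254 - 305 = 949 and Qs = 6·305 - 1266 = 564.
Consumer surplus without the control is ½ · (1254 - 360) · 894 = 399618.
With the ceiling, 564 units are sold at 305 (assume they go to the highest-value buyers). The demand price at Q = 564 is 690, so CS = ½ · [(1254 - 305) + (690 - 305)] · 564 = 376188.
Change in consumer surplus = 376188 - 399618 = -23430.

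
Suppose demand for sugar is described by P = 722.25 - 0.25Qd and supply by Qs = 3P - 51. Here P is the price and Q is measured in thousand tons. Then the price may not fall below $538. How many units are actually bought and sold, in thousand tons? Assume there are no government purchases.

Rearranging demand gives Qd = 2889 - 4P. Without the control the market clears where 2889 - 4P = 3P - 51, i.e. P* = 420 and Q* = 1209.
The floor of 538 is above the equilibrium price 420, so it binds.
At P = 538: Qd = 2889 - 4·538 = 737 and Qs = 3·538 - 51 = 1563.
The quantity actually transacted is the short side, demand: 737.

737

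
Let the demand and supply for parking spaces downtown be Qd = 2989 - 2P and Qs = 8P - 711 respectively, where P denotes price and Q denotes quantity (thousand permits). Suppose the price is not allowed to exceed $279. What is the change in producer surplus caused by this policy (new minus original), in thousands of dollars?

In a free market, 2989 - 2P = 8P - 711 gives the equilibrium P* = 370, Q* = 2249.
Since 279 < 370, the ceiling is binding.
At P = 279: Qd = 2989 - 2·279 = 2431 and Qs = 8·279 - 711 = 1521.
Producer surplus without the control is ½ · (370 - 88.875) · 2249 = 316125.0625.
With the ceiling, producers sell 1521 units at 279, so PS = ½ · (279 - 88.875) · 1521 = 144590.0625.
Change in producer surplus = 144590.0625 - 316125.0625 = -171535.

-171535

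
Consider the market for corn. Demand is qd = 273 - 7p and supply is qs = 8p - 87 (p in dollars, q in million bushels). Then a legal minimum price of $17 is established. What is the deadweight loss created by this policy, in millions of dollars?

Setting quantity demanded equal to quantity supplied, 273 - 7p = 8p - 87, gives p* = 24 and q* = 105.
The floor of 17 is below the equilibrium price 24, so it is not binding; the market clears at p* = 24, q* = 105.
Since the control does not bind, no trades are prevented and deadweight loss is zero.

0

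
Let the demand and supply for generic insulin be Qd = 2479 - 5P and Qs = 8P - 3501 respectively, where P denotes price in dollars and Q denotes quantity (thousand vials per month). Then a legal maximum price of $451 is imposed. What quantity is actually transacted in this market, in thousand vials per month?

Without the control the market clears where 2479 - 5P = 8P - 3501, i.e. P* = 460 and Q* = 179.
The ceiling of 451 is below the equilibrium price 460, so it binds.
At P = 451: Qd = 2479 - 5·451 = 224 and Qs = 8·451 - 3501 = 107.
The quantity actually transacted is the short side, supply: 107.

107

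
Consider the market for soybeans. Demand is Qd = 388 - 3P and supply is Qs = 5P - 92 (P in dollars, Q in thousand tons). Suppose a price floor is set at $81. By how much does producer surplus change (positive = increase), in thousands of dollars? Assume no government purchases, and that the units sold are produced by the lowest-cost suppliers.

2648.1

In a free market, 388 - 3P = 5P - 92 gives the equilibrium P* = 60, Q* = 208.
Since 81 > 60, the floor is binding.
At P = 81: Qd = 388 - 3·81 = 145 and Qs = 5·81 - 92 = 313.
Producer surplus without the control is ½ · (60 - 18.4) · 208 = 4326.4.
With the floor, 145 units are sold at 81. The supply price at Q = 145 is 47.4, so PS = ½ · [(81 - 18.4) + (81 - 47.4)] · 145 = 6974.5.
Change in producer surplus = 6974.5 - 4326.4 = 2648.1.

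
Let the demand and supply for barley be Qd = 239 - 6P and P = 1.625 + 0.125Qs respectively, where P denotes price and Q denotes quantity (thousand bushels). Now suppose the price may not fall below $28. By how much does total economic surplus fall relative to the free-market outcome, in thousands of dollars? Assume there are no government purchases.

Rearranging supply gives Qs = 8P - 13. Equilibrium: 239 - 6P = 8P - 13, so 252 = 14P and P* = 18, Q* = 131.
Since 28 > 18, the floor is binding.
At P = 28: Qd = 239 - 6·28 = 71 and Qs = 8·28 - 13 = 211.
Quantity traded falls to 71. At Q = 71 the demand price is (239 - 71)/6 = 28 and the supply price is (13 + 71)/8 = 10.5.
Deadweight loss = ½ · (28 - 10.5) · (131 - 71) = ½ · 17.5 · 60 = 525.

525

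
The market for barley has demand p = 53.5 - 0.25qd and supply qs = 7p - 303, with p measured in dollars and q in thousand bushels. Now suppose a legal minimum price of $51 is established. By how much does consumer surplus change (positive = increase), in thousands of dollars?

-72

Rearranging demand gives qd = 214 - 4p. In a free market, 214 - 4p = 7p - 303 gives the equilibrium p* = 47, q* = 26.
The floor of 51 is above the equilibrium price 47, so it binds.
At p = 51: qd = 214 - 4·51 = 10 and qs = 7·51 - 303 = 54.
Consumer surplus without the control is ½ · (53.5 - 47) · 26 = 84.5.
With the floor, consumers buy 10 units at 51, so CS = ½ · (53.5 - 51) · 10 = 12.5.
Change in consumer surplus = 12.5 - 84.5 = -72.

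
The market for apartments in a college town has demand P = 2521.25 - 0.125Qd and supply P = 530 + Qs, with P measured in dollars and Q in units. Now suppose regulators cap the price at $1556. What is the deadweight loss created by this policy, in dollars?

311364

Rearranging demand gives Qd = 20170 - 8P; rearranging supply gives Qs = P - 530. Without the control the market clears where 20170 - 8P = P - 530, i.e. P* = 2300 and Q* = 1770.
Because the ceiling (1556) lies below the market-clearing price, it is binding.
At P = 1556: Qd = 20170 - 8·1556 = 7722 and Qs = 1556 - 530 = 1026.
Quantity traded falls to 1026. At Q = 1026 the demand price is (20170 - 1026)/8 = 2393 and the supply price is 530 + 1026 = 1556.
Deadweight loss = ½ · (2393 - 1556) · (1770 - 1026) = ½ · 837 · 744 = 311364.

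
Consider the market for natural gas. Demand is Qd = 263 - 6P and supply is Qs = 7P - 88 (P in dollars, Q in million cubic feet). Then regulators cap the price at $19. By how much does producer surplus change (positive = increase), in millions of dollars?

Without the control the market clears where 263 - 6P = 7P - 88, i.e. P* = 27 and Q* = 101.
Since 19 < 27, the ceiling is binding.
At P = 19: Qd = 263 - 6·19 = 149 and Qs = 7·19 - 88 = 45.
Producer surplus without the control is ½ · (27 - 88/7) · 101 = 10201/14.
With the ceiling, producers sell 45 units at 19, so PS = ½ · (19 - 88/7) · 45 = 2025/14.
Change in producer surplus = 2025/14 - 10201/14 = -584.

-584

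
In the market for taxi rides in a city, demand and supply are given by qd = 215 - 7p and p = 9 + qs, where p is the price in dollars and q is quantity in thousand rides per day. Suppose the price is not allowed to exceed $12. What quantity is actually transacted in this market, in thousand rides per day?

Rearranging supply gives qs = p - 9. Without the control the market clears where 215 - 7p = p - 9, i.e. p* = 28 and q* = 19.
The ceiling of 12 is below the equilibrium price 28, so it binds.
At p = 12: qd = 215 - 7·12 = 131 and qs = 12 - 9 = 3.
The quantity actually transacted is the short side, supply: 3.

3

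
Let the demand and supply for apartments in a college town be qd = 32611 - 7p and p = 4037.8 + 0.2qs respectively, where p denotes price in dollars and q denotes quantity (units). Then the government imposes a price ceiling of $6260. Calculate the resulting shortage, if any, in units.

0

Rearranging supply gives qs = 5p - 20189. Setting quantity demanded equal to quantity supplied, 32611 - 7p = 5p - 20189, gives p* = 4400 and q* = 1811.
Since 6260 is above p* = 4400, the ceiling does not bind and the free-market outcome prevails.
Since the control does not bind, there is no shortage.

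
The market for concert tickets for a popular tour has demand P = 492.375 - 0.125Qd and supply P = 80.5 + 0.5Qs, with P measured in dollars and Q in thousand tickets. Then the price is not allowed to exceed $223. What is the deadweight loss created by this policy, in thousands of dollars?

Rearranging demand gives Qd = 3939 - 8P; rearranging supply gives Qs = 2P - 161. Setting quantity demanded equal to quantity supplied, 3939 - 8P = 2P - 161, gives P* = 410 and Q* = 659.
The ceiling of 223 is below the equilibrium price 410, so it binds.
At P = 223: Qd = 3939 - 8·223 = 2155 and Qs = 2·223 - 161 = 285.
Quantity traded falls to 285. At Q = 285 the demand price is (3939 - 285)/8 = 456.75 and the supply price is (161 + 285)/2 = 223.
Deadweight loss = ½ · (456.75 - 223) · (659 - 285) = ½ · 233.75 · 374 = 43711.25.

43711.25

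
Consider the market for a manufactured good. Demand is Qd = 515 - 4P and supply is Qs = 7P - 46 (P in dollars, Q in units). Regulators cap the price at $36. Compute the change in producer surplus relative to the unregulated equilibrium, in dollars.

In a free market, 515 - 4P = 7P - 46 gives the equilibrium P* = 51, Q* = 311.
The ceiling of 36 is below the equilibrium price 51, so it binds.
At P = 36: Qd = 515 - 4·36 = 371 and Qs = 7·36 - 46 = 206.
Producer surplus without the control is ½ · (51 - 46/7) · 311 = 96721/14.
With the ceiling, producers sell 206 units at 36, so PS = ½ · (36 - 46/7) · 206 = 21218/7.
Change in producer surplus = 21218/7 - 96721/14 = -3877.5.

-3877.5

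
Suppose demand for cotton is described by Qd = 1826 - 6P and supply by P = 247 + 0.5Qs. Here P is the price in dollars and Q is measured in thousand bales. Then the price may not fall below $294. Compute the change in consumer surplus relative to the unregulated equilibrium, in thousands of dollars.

Rearranging supply gives Qs = 2P - 494. Setting quantity demanded equal to quantity supplied, 1826 - 6P = 2P - 494, gives P* = 290 and Q* = 86.
The floor of 294 is above the equilibrium price 290, so it binds.
At P = 294: Qd = 1826 - 6·294 = 62 and Qs = 2·294 - 494 = 94.
Consumer surplus without the control is ½ · (913/3 - 290) · 86 = 1849/3.
With the floor, consumers buy 62 units at 294, so CS = ½ · (913/3 - 294) · 62 = 961/3.
Change in consumer surplus = 961/3 - 1849/3 = -296.

-296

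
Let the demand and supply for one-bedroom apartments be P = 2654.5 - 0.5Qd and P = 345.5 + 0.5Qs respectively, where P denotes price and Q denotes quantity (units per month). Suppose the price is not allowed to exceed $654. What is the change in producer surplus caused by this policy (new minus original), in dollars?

Rearranging demand gives Qd = 5309 - 2P; rearranging supply gives Qs = 2P - 691. Equilibrium: 5309 - 2P = 2P - 691, so 6000 = 4P and P* = 1500, Q* = 2309.
The ceiling of 654 is below the equilibrium price 1500, so it binds.
At P = 654: Qd = 5309 - 2·654 = 4001 and Qs = 2·654 - 691 = 617.
Producer surplus without the control is ½ · (1500 - 345.5) · 2309 = 1332870.25.
With the ceiling, producers sell 617 units at 654, so PS = ½ · (654 - 345.5) · 617 = 95172.25.
Change in producer surplus = 95172.25 - 1332870.25 = -1237698.

-1237698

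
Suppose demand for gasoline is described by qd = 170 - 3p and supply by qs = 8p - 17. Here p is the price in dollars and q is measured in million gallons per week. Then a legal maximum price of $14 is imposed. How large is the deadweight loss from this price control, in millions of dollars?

In a free market, 170 - 3p = 8p - 17 gives the equilibrium p* = 17, q* = 119.
The ceiling of 14 is below the equilibrium price 17, so it binds.
At p = 14: qd = 170 - 3·14 = 128 and qs = 8·14 - 17 = 95.
Quantity traded falls to 95. At q = 95 the demand price is (170 - 95)/3 = 25 and the supply price is (17 + 95)/8 = 14.
Deadweight loss = ½ · (25 - 14) · (119 - 95) = ½ · 11 · 24 = 132.

132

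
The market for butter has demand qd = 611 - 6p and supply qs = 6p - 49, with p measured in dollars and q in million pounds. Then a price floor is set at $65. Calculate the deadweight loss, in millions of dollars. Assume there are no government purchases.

600

Without the control the market clears where 611 - 6p = 6p - 49, i.e. p* = 55 and q* = 281.
Since 65 > 55, the floor is binding.
At p = 65: qd = 611 - 6·65 = 221 and qs = 6·65 - 49 = 341.
Quantity traded falls to 221. At q = 221 the demand price is (611 - 221)/6 = 65 and the supply price is (49 + 221)/6 = 45.
Deadweight loss = ½ · (65 - 45) · (281 - 221) = ½ · 20 · 60 = 600.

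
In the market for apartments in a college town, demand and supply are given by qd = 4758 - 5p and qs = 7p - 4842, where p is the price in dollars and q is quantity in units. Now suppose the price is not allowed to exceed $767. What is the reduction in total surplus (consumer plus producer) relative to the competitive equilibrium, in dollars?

9147.6

Setting quantity demanded equal to quantity supplied, 4758 - 5p = 7p - 4842, gives p* = 800 and q* = 758.
The ceiling of 767 is below the equilibrium price 800, so it binds.
At p = 767: qd = 4758 - 5·767 = 923 and qs = 7·767 - 4842 = 527.
Quantity traded falls to 527. At q = 527 the demand price is (4758 - 527)/5 = 846.2 and the supply price is (4842 + 527)/7 = 767.
Deadweight loss = ½ · (846.2 - 767) · (758 - 527) = ½ · 79.2 · 231 = 9147.6.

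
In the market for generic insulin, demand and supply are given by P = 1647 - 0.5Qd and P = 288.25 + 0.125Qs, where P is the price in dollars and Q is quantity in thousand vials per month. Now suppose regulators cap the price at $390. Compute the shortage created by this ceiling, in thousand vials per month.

Rearranging demand gives Qd = 3294 - 2P; rearranging supply gives Qs = 8P - 2306. Without the control the market clears where 3294 - 2P = 8P - 2306, i.e. P* = 560 and Q* = 2174.
Because the ceiling (390) lies below the market-clearing price, it is binding.
At P = 390: Qd = 3294 - 2·390 = 2514 and Qs = 8·390 - 2306 = 814.
Shortage = Qd - Qs = 2514 - 814 = 1700.

1700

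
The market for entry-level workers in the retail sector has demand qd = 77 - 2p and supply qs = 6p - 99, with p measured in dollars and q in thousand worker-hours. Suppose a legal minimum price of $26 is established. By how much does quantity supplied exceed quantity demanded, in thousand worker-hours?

32

Without the control the market clears where 77 - 2p = 6p - 99, i.e. p* = 22 and q* = 33.
The floor of 26 is above the equilibrium price 22, so it binds.
At p = 26: qd = 77 - 2·26 = 25 and qs = 6·26 - 99 = 57.
Surplus = qs - qd = 57 - 25 = 32.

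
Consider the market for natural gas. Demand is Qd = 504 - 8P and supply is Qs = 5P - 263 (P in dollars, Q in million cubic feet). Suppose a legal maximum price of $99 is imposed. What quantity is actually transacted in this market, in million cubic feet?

In a free market, 504 - 8P = 5P - 263 gives the equilibrium P* = 59, Q* = 32.
Since 99 is above P* = 59, the ceiling does not bind and the free-market outcome prevails.

32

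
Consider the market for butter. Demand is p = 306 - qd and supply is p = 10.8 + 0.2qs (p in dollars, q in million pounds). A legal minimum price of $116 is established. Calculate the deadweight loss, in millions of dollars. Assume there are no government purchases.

Rearranging demand gives qd = 306 - p; rearranging supply gives qs = 5p - 54. In a free market, 306 - p = 5p - 54 gives the equilibrium p* = 60, q* = 246.
Because the floor (116) lies above the market-clearing price, it is binding.
At p = 116: qd = 306 - 116 = 190 and qs = 5·116 - 54 = 526.
Quantity traded falls to 190. At q = 190 the demand price is 306 - 190 = 116 and the supply price is (54 + 190)/5 = 48.8.
Deadweight loss = ½ · (116 - 48.8) · (246 - 190) = ½ · 67.2 · 56 = 1881.6.

1881.6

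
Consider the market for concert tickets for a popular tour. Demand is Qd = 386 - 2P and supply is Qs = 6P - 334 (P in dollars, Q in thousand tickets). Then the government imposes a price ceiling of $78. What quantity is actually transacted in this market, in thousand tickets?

134

Without the control the market clears where 386 - 2P = 6P - 334, i.e. P* = 90 and Q* = 206.
Since 78 < 90, the ceiling is binding.
At P = 78: Qd = 386 - 2·78 = 230 and Qs = 6·78 - 334 = 134.
The quantity actually transacted is the short side, supply: 134.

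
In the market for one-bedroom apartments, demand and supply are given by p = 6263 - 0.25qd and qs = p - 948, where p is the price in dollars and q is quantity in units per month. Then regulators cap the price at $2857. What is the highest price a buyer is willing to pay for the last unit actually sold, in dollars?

Rearranging demand gives qd = 25052 - 4p. Setting quantity demanded equal to quantity supplied, 25052 - 4p = p - 948, gives p* = 5200 and q* = 4252.
The ceiling of 2857 is below the equilibrium price 5200, so it binds.
At p = 2857: qd = 25052 - 4·2857 = 13624 and qs = 2857 - 948 = 1909.
Only 1909 units reach the market. On the demand curve, the marginal buyer's willingness to pay at q = 1909 is (25052 - 1909)/4 = 5785.75.

5785.75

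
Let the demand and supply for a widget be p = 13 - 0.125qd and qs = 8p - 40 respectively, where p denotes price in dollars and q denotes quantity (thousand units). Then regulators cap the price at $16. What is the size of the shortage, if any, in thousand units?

Rearranging demand gives qd = 104 - 8p. In a free market, 104 - 8p = 8p - 40 gives the equilibrium p* = 9, q* = 32.
Since 16 is above p* = 9, the ceiling does not bind and the free-market outcome prevails.
Since the control does not bind, there is no shortage.

0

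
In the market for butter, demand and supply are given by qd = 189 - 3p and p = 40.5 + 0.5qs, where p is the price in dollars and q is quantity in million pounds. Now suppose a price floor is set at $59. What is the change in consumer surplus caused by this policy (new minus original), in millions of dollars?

Rearranging supply gives qs = 2p - 81. Without the control the market clears where 189 - 3p = 2p - 81, i.e. p* = 54 and q* = 27.
The floor of 59 is above the equilibrium price 54, so it binds.
At p = 59: qd = 189 - 3·59 = 12 and qs = 2·59 - 81 = 37.
Consumer surplus without the control is ½ · (63 - 54) · 27 = 121.5.
With the floor, consumers buy 12 units at 59, so CS = ½ · (63 - 59) · 12 = 24.
Change in consumer surplus = 24 - 121.5 = -97.5.

-97.5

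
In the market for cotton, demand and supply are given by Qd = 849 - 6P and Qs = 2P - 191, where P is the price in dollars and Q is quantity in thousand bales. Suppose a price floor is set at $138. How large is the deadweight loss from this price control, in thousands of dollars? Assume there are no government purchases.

768

Equilibrium: 849 - 6P = 2P - 191, so 1040 = 8P and P* = 130, Q* = 69.
Because the floor (138) lies above the market-clearing price, it is binding.
At P = 138: Qd = 849 - 6·138 = 21 and Qs = 2·138 - 191 = 85.
Quantity traded falls to 21. At Q = 21 the demand price is (849 - 21)/6 = 138 and the supply price is (191 + 21)/2 = 106.
Deadweight loss = ½ · (138 - 106) · (69 - 21) = ½ · 32 · 48 = 768.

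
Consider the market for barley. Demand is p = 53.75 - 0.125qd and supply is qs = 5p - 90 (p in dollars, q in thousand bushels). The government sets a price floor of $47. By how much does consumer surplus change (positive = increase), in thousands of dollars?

-574

Rearranging demand gives qd = 430 - 8p. Without the control the market clears where 430 - 8p = 5p - 90, i.e. p* = 40 and q* = 110.
Since 47 > 40, the floor is binding.
At p = 47: qd = 430 - 8·47 = 54 and qs = 5·47 - 90 = 145.
Consumer surplus without the control is ½ · (53.75 - 40) · 110 = 756.25.
With the floor, consumers buy 54 units at 47, so CS = ½ · (53.75 - 47) · 54 = 182.25.
Change in consumer surplus = 182.25 - 756.25 = -574.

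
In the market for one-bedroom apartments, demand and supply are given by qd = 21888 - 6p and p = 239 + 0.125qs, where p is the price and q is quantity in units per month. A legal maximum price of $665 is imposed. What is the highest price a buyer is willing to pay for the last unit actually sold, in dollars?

3080

Rearranging supply gives qs = 8p - 1912. In a free market, 21888 - 6p = 8p - 1912 gives the equilibrium p* = 1700, q* = 11688.
Since 665 < 1700, the ceiling is binding.
At p = 665: qd = 21888 - 6·665 = 17898 and qs = 8·665 - 1912 = 3408.
Only 3408 units reach the market. On the demand curve, the marginal buyer's willingness to pay at q = 3408 is (21888 - 3408)/6 = 3080.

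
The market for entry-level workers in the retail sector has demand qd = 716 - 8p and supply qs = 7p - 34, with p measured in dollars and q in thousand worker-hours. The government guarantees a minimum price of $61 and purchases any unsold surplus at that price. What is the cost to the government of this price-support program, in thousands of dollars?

Without the control the market clears where 716 - 8p = 7p - 34, i.e. p* = 50 and q* = 316.
Because the floor (61) lies above the market-clearing price, it is binding.
At p = 61: qd = 716 - 8·61 = 228 and qs = 7·61 - 34 = 393.
Surplus = qs - qd = 165.
Government expenditure = surplus × support price = 165 × 61 = 10065.

10065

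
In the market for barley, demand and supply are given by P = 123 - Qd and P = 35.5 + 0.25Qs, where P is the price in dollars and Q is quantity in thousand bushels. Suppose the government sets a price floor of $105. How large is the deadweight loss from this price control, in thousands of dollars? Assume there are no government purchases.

1690

Rearranging demand gives Qd = 123 - P; rearranging supply gives Qs = 4P - 142. Equilibrium: 123 - P = 4P - 142, so 265 = 5P and P* = 53, Q* = 70.
Because the floor (105) lies above the market-clearing price, it is binding.
At P = 105: Qd = 123 - 105 = 18 and Qs = 4·105 - 142 = 278.
Quantity traded falls to 18. At Q = 18 the demand price is 123 - 18 = 105 and the supply price is (142 + 18)/4 = 40.
Deadweight loss = ½ · (105 - 40) · (70 - 18) = ½ · 65 · 52 = 1690.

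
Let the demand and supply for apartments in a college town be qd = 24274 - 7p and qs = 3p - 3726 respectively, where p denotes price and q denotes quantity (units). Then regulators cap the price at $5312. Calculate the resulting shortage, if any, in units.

Setting quantity demanded equal to quantity supplied, 24274 - 7p = 3p - 3726, gives p* = 2800 and q* = 4674.
The ceiling of 5312 is above the equilibrium price 2800, so it is not binding; the market clears at p* = 2800, q* = 4674.
Since the control does not bind, there is no shortage.

0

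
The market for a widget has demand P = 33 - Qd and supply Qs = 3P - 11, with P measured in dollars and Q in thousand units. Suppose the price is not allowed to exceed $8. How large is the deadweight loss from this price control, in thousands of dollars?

Rearranging demand gives Qd = 33 - P. In a free market, 33 - P = 3P - 11 gives the equilibrium P* = 11, Q* = 22.
Since 8 < 11, the ceiling is binding.
At P = 8: Qd = 33 - 8 = 25 and Qs = 3·8 - 11 = 13.
Quantity traded falls to 13. At Q = 13 the demand price is 33 - 13 = 20 and the supply price is (11 + 13)/3 = 8.
Deadweight loss = ½ · (20 - 8) · (22 - 13) = ½ · 12 · 9 = 54.

54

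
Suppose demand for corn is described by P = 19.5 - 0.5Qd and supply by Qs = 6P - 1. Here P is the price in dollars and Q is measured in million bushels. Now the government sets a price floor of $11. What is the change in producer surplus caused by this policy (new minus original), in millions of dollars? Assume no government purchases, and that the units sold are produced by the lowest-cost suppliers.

90

Rearranging demand gives Qd = 39 - 2P. In a free market, 39 - 2P = 6P - 1 gives the equilibrium P* = 5, Q* = 29.
The floor of 11 is above the equilibrium price 5, so it binds.
At P = 11: Qd = 39 - 2·11 = 17 and Qs = 6·11 - 1 = 65.
Producer surplus without the control is ½ · (5 - 1/6) · 29 = 841/12.
With the floor, 17 units are sold at 11. The supply price at Q = 17 is 3, so PS = ½ · [(11 - 1/6) + (11 - 3)] · 17 = 1921/12.
Change in producer surplus = 1921/12 - 841/12 = 90.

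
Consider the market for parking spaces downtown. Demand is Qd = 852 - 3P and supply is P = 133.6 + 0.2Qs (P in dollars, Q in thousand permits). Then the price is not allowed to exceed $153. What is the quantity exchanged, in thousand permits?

Rearranging supply gives Qs = 5P - 668. In a free market, 852 - 3P = 5P - 668 gives the equilibrium P* = 190, Q* = 282.
The ceiling of 153 is below the equilibrium price 190, so it binds.
At P = 153: Qd = 852 - 3·153 = 393 and Qs = 5·153 - 668 = 97.
The quantity actually transacted is the short side, supply: 97.

97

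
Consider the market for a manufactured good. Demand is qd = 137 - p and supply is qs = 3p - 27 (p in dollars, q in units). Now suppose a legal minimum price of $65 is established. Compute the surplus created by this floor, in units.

In a free market, 137 - p = 3p - 27 gives the equilibrium p* = 41, q* = 96.
The floor of 65 is above the equilibrium price 41, so it binds.
At p = 65: qd = 137 - 65 = 72 and qs = 3·65 - 27 = 168.
Surplus = qs - qd = 168 - 72 = 96.

96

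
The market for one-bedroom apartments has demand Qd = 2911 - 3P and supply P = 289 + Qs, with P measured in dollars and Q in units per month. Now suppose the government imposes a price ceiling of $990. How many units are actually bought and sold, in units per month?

Rearranging supply gives Qs = P - 289. In a free market, 2911 - 3P = P - 289 gives the equilibrium P* = 800, Q* = 511.
Since 990 is above P* = 800, the ceiling does not bind and the free-market outcome prevails.

511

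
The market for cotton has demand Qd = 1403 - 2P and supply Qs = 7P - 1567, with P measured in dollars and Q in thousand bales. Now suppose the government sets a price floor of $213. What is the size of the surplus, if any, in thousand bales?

0

Setting quantity demanded equal to quantity supplied, 1403 - 2P = 7P - 1567, gives P* = 330 and Q* = 743.
The floor of 213 is below the equilibrium price 330, so it is not binding; the market clears at P* = 330, Q* = 743.
Since the control does not bind, there is no surplus.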